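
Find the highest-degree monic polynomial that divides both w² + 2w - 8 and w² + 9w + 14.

1

Apply the Euclidean algorithm:
  w² + 2w - 8 = (w² + 9w + 14) + (-7w - 22)
  w² + 9w + 14 = (-(1/7)w - 41/49)(-7w - 22) + (-216/49)
  -7w - 22 = ((343/216)w + 539/108)(-216/49) + (0)
The last nonzero remainder is the constant -216/49, so the polynomials are coprime and gcd = 1.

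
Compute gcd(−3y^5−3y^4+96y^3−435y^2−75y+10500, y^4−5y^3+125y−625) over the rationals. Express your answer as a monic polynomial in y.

y^3−10y^2+50y−125

Euclidean algorithm in ℚ[y]:
  −3y^5−3y^4+96y^3−435y^2−75y+10500 = (−3y−18)(y^4−5y^3+125y−625) + (6y^3−60y^2+300y−750)
  y^4−5y^3+125y−625 = ((1/6)y+5/6)(6y^3−60y^2+300y−750) + (0)
Last nonzero remainder: 6y^3−60y^2+300y−750. Dividing through by 6 gives the monic gcd y^3−10y^2+50y−125.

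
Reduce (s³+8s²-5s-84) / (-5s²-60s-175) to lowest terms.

By polynomial division,
  s³+8s²-5s-84 = (-(1/5)s+4/5)(-5s²-60s-175) + (8s+56)
  -5s²-60s-175 = (-(5/8)s-25/8)(8s+56) + (0)
Last nonzero remainder: 8s+56. Dividing through by 8 gives the monic gcd s+7.
Cancel s+7 from numerator and denominator to get the reduced form.

(-s²-s+12)/(5s+25)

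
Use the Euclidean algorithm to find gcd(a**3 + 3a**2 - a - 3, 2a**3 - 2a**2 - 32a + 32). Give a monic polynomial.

a - 1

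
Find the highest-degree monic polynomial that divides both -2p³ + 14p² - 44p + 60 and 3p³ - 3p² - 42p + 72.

Repeated division with remainder:
  -2p³ + 14p² - 44p + 60 = (-2/3)(3p³ - 3p² - 42p + 72) + (12p² - 72p + 108)
  3p³ - 3p² - 42p + 72 = ((1/4)p + 5/4)(12p² - 72p + 108) + (21p - 63)
  12p² - 72p + 108 = ((4/7)p - 12/7)(21p - 63) + (0)
Last nonzero remainder: 21p - 63. Dividing through by 21 gives the monic gcd p - 3.

p - 3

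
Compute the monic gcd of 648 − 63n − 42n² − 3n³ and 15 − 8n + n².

Repeated division with remainder:
  −3n³ − 42n² − 63n + 648 = (−3n − 66)(n² − 8n + 15) + (−546n + 1638)
  n² − 8n + 15 = (−(1/546)n + 5/546)(−546n + 1638) + (0)
Last nonzero remainder: −546n + 1638. Dividing through by −546 gives the monic gcd n − 3.

−3 + n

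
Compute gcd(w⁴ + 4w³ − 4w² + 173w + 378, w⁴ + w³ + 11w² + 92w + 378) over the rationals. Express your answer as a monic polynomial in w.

w² − 5w + 27

Euclidean algorithm in ℚ[w]:
  w⁴ + 4w³ − 4w² + 173w + 378 = (w⁴ + w³ + 11w² + 92w + 378) + (3w³ − 15w² + 81w)
  w⁴ + w³ + 11w² + 92w + 378 = ((1/3)w + 2)(3w³ − 15w² + 81w) + (14w² − 70w + 378)
  3w³ − 15w² + 81w = ((3/14)w)(14w² − 70w + 378) + (0)
Last nonzero remainder: 14w² − 70w + 378. Dividing through by 14 gives the monic gcd w² − 5w + 27.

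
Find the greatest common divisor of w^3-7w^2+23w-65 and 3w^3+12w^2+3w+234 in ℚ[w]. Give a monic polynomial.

w^2-2w+13

Euclidean algorithm in ℚ[w]:
  w^3-7w^2+23w-65 = (1/3)(3w^3+12w^2+3w+234) + (-11w^2+22w-143)
  3w^3+12w^2+3w+234 = (-(3/11)w-18/11)(-11w^2+22w-143) + (0)
Last nonzero remainder: -11w^2+22w-143. Dividing through by -11 gives the monic gcd w^2-2w+13.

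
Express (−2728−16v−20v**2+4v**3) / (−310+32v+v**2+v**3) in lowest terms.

(−44+4v)/(−5+v)

Euclidean algorithm in ℚ[v]:
  4v**3−20v**2−16v−2728 = (4)(v**3+v**2+32v−310) + (−24v**2−144v−1488)
  v**3+v**2+32v−310 = (−(1/24)v+5/24)(−24v**2−144v−1488) + (0)
Last nonzero remainder: −24v**2−144v−1488. Dividing through by −24 gives the monic gcd v**2+6v+62.
Cancel v**2+6v+62 from numerator and denominator to get the reduced form.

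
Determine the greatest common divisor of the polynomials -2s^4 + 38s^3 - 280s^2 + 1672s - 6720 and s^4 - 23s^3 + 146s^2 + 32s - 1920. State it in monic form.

s^2 - 18s + 80

Euclidean algorithm in ℚ[s]:
  -2s^4 + 38s^3 - 280s^2 + 1672s - 6720 = (-2)(s^4 - 23s^3 + 146s^2 + 32s - 1920) + (-8s^3 + 12s^2 + 1736s - 10560)
  s^4 - 23s^3 + 146s^2 + 32s - 1920 = (-(1/8)s + 43/16)(-8s^3 + 12s^2 + 1736s - 10560) + ((1323/4)s^2 - (11907/2)s + 26460)
  -8s^3 + 12s^2 + 1736s - 10560 = (-(32/1323)s - 176/441)((1323/4)s^2 - (11907/2)s + 26460) + (0)
Last nonzero remainder: (1323/4)s^2 - (11907/2)s + 26460. Dividing through by 1323/4 gives the monic gcd s^2 - 18s + 80.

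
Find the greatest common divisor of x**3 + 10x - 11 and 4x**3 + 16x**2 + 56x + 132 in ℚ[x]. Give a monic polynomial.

x**2 + x + 11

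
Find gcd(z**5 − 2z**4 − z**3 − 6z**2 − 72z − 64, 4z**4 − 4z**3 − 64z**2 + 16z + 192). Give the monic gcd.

Euclidean algorithm in ℚ[z]:
  z**5 − 2z**4 − z**3 − 6z**2 − 72z − 64 = ((1/4)z − 1/4)(4z**4 − 4z**3 − 64z**2 + 16z + 192) + (14z**3 − 26z**2 − 116z − 16)
  4z**4 − 4z**3 − 64z**2 + 16z + 192 = ((2/7)z + 12/49)(14z**3 − 26z**2 − 116z − 16) + (−(1200/49)z**2 + (2400/49)z + 9600/49)
  14z**3 − 26z**2 − 116z − 16 = (−(343/600)z − 49/600)(−(1200/49)z**2 + (2400/49)z + 9600/49) + (0)
Last nonzero remainder: −(1200/49)z**2 + (2400/49)z + 9600/49. Dividing through by −1200/49 gives the monic gcd z**2 − 2z − 8.

z**2 − 2z − 8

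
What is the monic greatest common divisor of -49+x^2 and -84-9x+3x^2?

-7+x

Apply the Euclidean algorithm:
  x^2-49 = (1/3)(3x^2-9x-84) + (3x-21)
  3x^2-9x-84 = (x+4)(3x-21) + (0)
Last nonzero remainder: 3x-21. Dividing through by 3 gives the monic gcd x-7.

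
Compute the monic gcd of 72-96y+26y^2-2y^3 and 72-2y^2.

-6+y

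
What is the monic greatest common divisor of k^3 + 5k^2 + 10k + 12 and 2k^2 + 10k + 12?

k + 3

Euclidean algorithm in ℚ[k]:
  k^3 + 5k^2 + 10k + 12 = ((1/2)k)(2k^2 + 10k + 12) + (4k + 12)
  2k^2 + 10k + 12 = ((1/2)k + 1)(4k + 12) + (0)
Last nonzero remainder: 4k + 12. Dividing through by 4 gives the monic gcd k + 3.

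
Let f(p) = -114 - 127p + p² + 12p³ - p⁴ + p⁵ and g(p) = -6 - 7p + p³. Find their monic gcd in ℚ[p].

-6 - 7p + p³

By polynomial division,
  p⁵ - p⁴ + 12p³ + p² - 127p - 114 = (p² - p + 19)(p³ - 7p - 6) + (0)
The last nonzero remainder p³ - 7p - 6 is already monic.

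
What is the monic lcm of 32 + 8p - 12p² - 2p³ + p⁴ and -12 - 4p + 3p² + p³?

Apply the Euclidean algorithm:
  p⁴ - 2p³ - 12p² + 8p + 32 = (p - 5)(p³ + 3p² - 4p - 12) + (7p² - 28)
  p³ + 3p² - 4p - 12 = ((1/7)p + 3/7)(7p² - 28) + (0)
Last nonzero remainder: 7p² - 28. Dividing through by 7 gives the monic gcd p² - 4.
Then lcm(f, g) = f·g / gcd(f, g); expanding and making the result monic gives the answer.

96 + 56p - 28p² - 18p³ + p⁴ + p⁵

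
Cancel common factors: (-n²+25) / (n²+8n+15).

(-n+5)/(n+3)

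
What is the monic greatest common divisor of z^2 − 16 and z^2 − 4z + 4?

1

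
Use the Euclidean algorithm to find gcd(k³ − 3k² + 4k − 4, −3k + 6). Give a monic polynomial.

Apply the Euclidean algorithm:
  k³ − 3k² + 4k − 4 = (−(1/3)k² + (1/3)k − 2/3)(−3k + 6) + (0)
Last nonzero remainder: −3k + 6. Dividing through by −3 gives the monic gcd k − 2.

k − 2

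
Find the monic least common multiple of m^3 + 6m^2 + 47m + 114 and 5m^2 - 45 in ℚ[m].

Repeated division with remainder:
  m^3 + 6m^2 + 47m + 114 = ((1/5)m + 6/5)(5m^2 - 45) + (56m + 168)
  5m^2 - 45 = ((5/56)m - 15/56)(56m + 168) + (0)
Last nonzero remainder: 56m + 168. Dividing through by 56 gives the monic gcd m + 3.
Then lcm(f, g) = f·g / gcd(f, g); expanding and making the result monic gives the answer.

m^4 + 3m^3 + 29m^2 - 27m - 342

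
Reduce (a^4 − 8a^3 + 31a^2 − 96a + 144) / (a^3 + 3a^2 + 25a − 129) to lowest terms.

(a^3 − 5a^2 + 16a − 48)/(a^2 + 6a + 43)

Apply the Euclidean algorithm:
  a^4 − 8a^3 + 31a^2 − 96a + 144 = (a − 11)(a^3 + 3a^2 + 25a − 129) + (39a^2 + 308a − 1275)
  a^3 + 3a^2 + 25a − 129 = ((1/39)a − 191/1521)(39a^2 + 308a − 1275) + ((146578/1521)a − 146578/507)
  39a^2 + 308a − 1275 = ((59319/146578)a + 646425/146578)((146578/1521)a − 146578/507) + (0)
Last nonzero remainder: (146578/1521)a − 146578/507. Dividing through by 146578/1521 gives the monic gcd a − 3.
Cancel a − 3 from numerator and denominator to get the reduced form.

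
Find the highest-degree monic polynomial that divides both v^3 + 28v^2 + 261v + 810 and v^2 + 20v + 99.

v + 9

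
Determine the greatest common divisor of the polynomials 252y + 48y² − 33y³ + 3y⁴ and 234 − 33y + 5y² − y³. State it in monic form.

−6 + y

Apply the Euclidean algorithm:
  3y⁴ − 33y³ + 48y² + 252y = (−3y + 18)(−y³ + 5y² − 33y + 234) + (−141y² + 1548y − 4212)
  −y³ + 5y² − 33y + 234 = ((1/141)y + 281/6627)(−141y² + 1548y − 4212) + (−(151905/2209)y + 911430/2209)
  −141y² + 1548y − 4212 = ((103823/50635)y − 39762/3895)(−(151905/2209)y + 911430/2209) + (0)
Last nonzero remainder: −(151905/2209)y + 911430/2209. Dividing through by −151905/2209 gives the monic gcd y − 6.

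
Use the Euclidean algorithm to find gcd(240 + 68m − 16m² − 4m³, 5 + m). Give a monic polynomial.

Euclidean algorithm in ℚ[m]:
  −4m³ − 16m² + 68m + 240 = (−4m² + 4m + 48)(m + 5) + (0)
The last nonzero remainder m + 5 is already monic.

5 + m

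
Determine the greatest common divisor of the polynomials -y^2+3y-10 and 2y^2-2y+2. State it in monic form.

1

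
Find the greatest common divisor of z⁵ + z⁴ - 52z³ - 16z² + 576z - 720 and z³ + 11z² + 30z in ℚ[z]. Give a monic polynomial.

z² + 11z + 30

Euclidean algorithm in ℚ[z]:
  z⁵ + z⁴ - 52z³ - 16z² + 576z - 720 = (z² - 10z + 28)(z³ + 11z² + 30z) + (-24z² - 264z - 720)
  z³ + 11z² + 30z = (-(1/24)z)(-24z² - 264z - 720) + (0)
Last nonzero remainder: -24z² - 264z - 720. Dividing through by -24 gives the monic gcd z² + 11z + 30.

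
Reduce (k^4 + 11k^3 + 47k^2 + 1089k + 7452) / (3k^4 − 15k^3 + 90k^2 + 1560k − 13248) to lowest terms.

(k^2 + 18k + 81)/(3k^2 + 6k − 144)

Repeated division with remainder:
  k^4 + 11k^3 + 47k^2 + 1089k + 7452 = (1/3)(3k^4 − 15k^3 + 90k^2 + 1560k − 13248) + (16k^3 + 17k^2 + 569k + 11868)
  3k^4 − 15k^3 + 90k^2 + 1560k − 13248 = ((3/16)k − 291/256)(16k^3 + 17k^2 + 569k + 11868) + ((675/256)k^2 − (4725/256)k + 15525/64)
  16k^3 + 17k^2 + 569k + 11868 = ((4096/675)k + 11008/225)((675/256)k^2 − (4725/256)k + 15525/64) + (0)
Last nonzero remainder: (675/256)k^2 − (4725/256)k + 15525/64. Dividing through by 675/256 gives the monic gcd k^2 − 7k + 92.
Cancel k^2 − 7k + 92 from numerator and denominator to get the reduced form.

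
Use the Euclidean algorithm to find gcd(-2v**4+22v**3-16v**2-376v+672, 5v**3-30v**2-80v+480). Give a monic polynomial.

Apply the Euclidean algorithm:
  -2v**4+22v**3-16v**2-376v+672 = (-(2/5)v+2)(5v**3-30v**2-80v+480) + (12v**2-24v-288)
  5v**3-30v**2-80v+480 = ((5/12)v-5/3)(12v**2-24v-288) + (0)
Last nonzero remainder: 12v**2-24v-288. Dividing through by 12 gives the monic gcd v**2-2v-24.

v**2-2v-24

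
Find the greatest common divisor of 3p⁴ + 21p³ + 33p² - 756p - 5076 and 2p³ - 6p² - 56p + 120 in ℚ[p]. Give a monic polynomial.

By polynomial division,
  3p⁴ + 21p³ + 33p² - 756p - 5076 = ((3/2)p + 15)(2p³ - 6p² - 56p + 120) + (207p² - 96p - 6876)
  2p³ - 6p² - 56p + 120 = ((2/207)p - 350/14283)(207p² - 96p - 6876) + ((38480/4761)p - 76960/1587)
  207p² - 96p - 6876 = ((985527/38480)p + 2728053/19240)((38480/4761)p - 76960/1587) + (0)
Last nonzero remainder: (38480/4761)p - 76960/1587. Dividing through by 38480/4761 gives the monic gcd p - 6.

p - 6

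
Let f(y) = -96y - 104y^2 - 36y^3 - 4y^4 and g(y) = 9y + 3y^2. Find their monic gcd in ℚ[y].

3y + y^2

Repeated division with remainder:
  -4y^4 - 36y^3 - 104y^2 - 96y = (-(4/3)y^2 - 8y - 32/3)(3y^2 + 9y) + (0)
Last nonzero remainder: 3y^2 + 9y. Dividing through by 3 gives the monic gcd y^2 + 3y.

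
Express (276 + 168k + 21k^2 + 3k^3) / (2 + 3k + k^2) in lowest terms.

(138 + 15k + 3k^2)/(1 + k)

By polynomial division,
  3k^3 + 21k^2 + 168k + 276 = (3k + 12)(k^2 + 3k + 2) + (126k + 252)
  k^2 + 3k + 2 = ((1/126)k + 1/126)(126k + 252) + (0)
Last nonzero remainder: 126k + 252. Dividing through by 126 gives the monic gcd k + 2.
Cancel k + 2 from numerator and denominator to get the reduced form.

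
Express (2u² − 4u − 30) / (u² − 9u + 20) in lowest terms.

(2u + 6)/(u − 4)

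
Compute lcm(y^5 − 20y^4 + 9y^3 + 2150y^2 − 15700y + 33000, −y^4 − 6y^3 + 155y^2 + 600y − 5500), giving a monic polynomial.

y^6 − 10y^5 − 191y^4 + 2240y^3 + 5800y^2 − 124000y + 330000

By polynomial division,
  y^5 − 20y^4 + 9y^3 + 2150y^2 − 15700y + 33000 = (−y + 26)(−y^4 − 6y^3 + 155y^2 + 600y − 5500) + (320y^3 − 1280y^2 − 36800y + 176000)
  −y^4 − 6y^3 + 155y^2 + 600y − 5500 = (−(1/320)y − 1/32)(320y^3 − 1280y^2 − 36800y + 176000) + (0)
Last nonzero remainder: 320y^3 − 1280y^2 − 36800y + 176000. Dividing through by 320 gives the monic gcd y^3 − 4y^2 − 115y + 550.
Then lcm(f, g) = f·g / gcd(f, g); expanding and making the result monic gives the answer.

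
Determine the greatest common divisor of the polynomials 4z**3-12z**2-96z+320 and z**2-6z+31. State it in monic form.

1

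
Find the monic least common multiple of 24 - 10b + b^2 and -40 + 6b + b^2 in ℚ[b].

240 - 76b + b^3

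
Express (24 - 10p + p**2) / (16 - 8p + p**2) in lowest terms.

Euclidean algorithm in ℚ[p]:
  p**2 - 10p + 24 = (p**2 - 8p + 16) + (-2p + 8)
  p**2 - 8p + 16 = (-(1/2)p + 2)(-2p + 8) + (0)
Last nonzero remainder: -2p + 8. Dividing through by -2 gives the monic gcd p - 4.
Cancel p - 4 from numerator and denominator to get the reduced form.

(-6 + p)/(-4 + p)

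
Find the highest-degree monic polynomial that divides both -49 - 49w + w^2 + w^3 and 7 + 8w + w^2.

7 + 8w + w^2

Apply the Euclidean algorithm:
  w^3 + w^2 - 49w - 49 = (w - 7)(w^2 + 8w + 7) + (0)
The last nonzero remainder w^2 + 8w + 7 is already monic.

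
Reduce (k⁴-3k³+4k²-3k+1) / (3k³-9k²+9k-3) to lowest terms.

Repeated division with remainder:
  k⁴-3k³+4k²-3k+1 = ((1/3)k)(3k³-9k²+9k-3) + (k²-2k+1)
  3k³-9k²+9k-3 = (3k-3)(k²-2k+1) + (0)
The last nonzero remainder k²-2k+1 is already monic.
Cancel k²-2k+1 from numerator and denominator to get the reduced form.

(k²-k+1)/(3k-3)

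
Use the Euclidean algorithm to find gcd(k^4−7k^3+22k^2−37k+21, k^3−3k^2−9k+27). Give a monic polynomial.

k−3

Apply the Euclidean algorithm:
  k^4−7k^3+22k^2−37k+21 = (k−4)(k^3−3k^2−9k+27) + (19k^2−100k+129)
  k^3−3k^2−9k+27 = ((1/19)k+43/361)(19k^2−100k+129) + (−(1400/361)k+4200/361)
  19k^2−100k+129 = (−(6859/1400)k+15523/1400)(−(1400/361)k+4200/361) + (0)
Last nonzero remainder: −(1400/361)k+4200/361. Dividing through by −1400/361 gives the monic gcd k−3.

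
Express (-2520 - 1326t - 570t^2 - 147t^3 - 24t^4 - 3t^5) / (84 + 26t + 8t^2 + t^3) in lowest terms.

Apply the Euclidean algorithm:
  -3t^5 - 24t^4 - 147t^3 - 570t^2 - 1326t - 2520 = (-3t^2 - 69)(t^3 + 8t^2 + 26t + 84) + (234t^2 + 468t + 3276)
  t^3 + 8t^2 + 26t + 84 = ((1/234)t + 1/39)(234t^2 + 468t + 3276) + (0)
Last nonzero remainder: 234t^2 + 468t + 3276. Dividing through by 234 gives the monic gcd t^2 + 2t + 14.
Cancel t^2 + 2t + 14 from numerator and denominator to get the reduced form.

(-180 - 69t - 18t^2 - 3t^3)/(6 + t)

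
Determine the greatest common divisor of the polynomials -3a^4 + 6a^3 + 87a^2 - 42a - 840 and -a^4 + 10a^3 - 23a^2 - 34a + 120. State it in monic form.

a^2 - 9a + 20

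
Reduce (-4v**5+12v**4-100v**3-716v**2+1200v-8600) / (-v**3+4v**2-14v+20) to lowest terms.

(4v**3-4v**2+52v+860)/(v-2)

Euclidean algorithm in ℚ[v]:
  -4v**5+12v**4-100v**3-716v**2+1200v-8600 = (4v**2+4v+60)(-v**3+4v**2-14v+20) + (-980v**2+1960v-9800)
  -v**3+4v**2-14v+20 = ((1/980)v-1/490)(-980v**2+1960v-9800) + (0)
Last nonzero remainder: -980v**2+1960v-9800. Dividing through by -980 gives the monic gcd v**2-2v+10.
Cancel v**2-2v+10 from numerator and denominator to get the reduced form.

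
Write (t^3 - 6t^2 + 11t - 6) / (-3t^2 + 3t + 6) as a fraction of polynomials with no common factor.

Euclidean algorithm in ℚ[t]:
  t^3 - 6t^2 + 11t - 6 = (-(1/3)t + 5/3)(-3t^2 + 3t + 6) + (8t - 16)
  -3t^2 + 3t + 6 = (-(3/8)t - 3/8)(8t - 16) + (0)
Last nonzero remainder: 8t - 16. Dividing through by 8 gives the monic gcd t - 2.
Cancel t - 2 from numerator and denominator to get the reduced form.

(-t^2 + 4t - 3)/(3t + 3)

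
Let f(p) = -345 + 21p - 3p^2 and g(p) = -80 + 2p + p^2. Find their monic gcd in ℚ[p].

Euclidean algorithm in ℚ[p]:
  -3p^2 + 21p - 345 = (-3)(p^2 + 2p - 80) + (27p - 585)
  p^2 + 2p - 80 = ((1/27)p + 71/81)(27p - 585) + (3895/9)
  27p - 585 = ((243/3895)p - 1053/779)(3895/9) + (0)
The last nonzero remainder is the constant 3895/9, so the polynomials are coprime and gcd = 1.

1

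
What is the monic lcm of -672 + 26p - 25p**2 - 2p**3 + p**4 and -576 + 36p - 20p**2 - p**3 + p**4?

4032 - 828p + 176p**2 - 13p**3 - 8p**4 + p**5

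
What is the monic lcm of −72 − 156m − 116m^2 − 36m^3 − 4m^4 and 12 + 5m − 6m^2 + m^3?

216 + 342m + 93m^2 − 56m^3 − 22m^4 + 2m^5 + m^6

Apply the Euclidean algorithm:
  −4m^4 − 36m^3 − 116m^2 − 156m − 72 = (−4m − 60)(m^3 − 6m^2 + 5m + 12) + (−456m^2 + 192m + 648)
  m^3 − 6m^2 + 5m + 12 = (−(1/456)m + 53/4332)(−456m^2 + 192m + 648) + ((1470/361)m + 1470/361)
  −456m^2 + 192m + 648 = (−(27436/245)m + 38988/245)((1470/361)m + 1470/361) + (0)
Last nonzero remainder: (1470/361)m + 1470/361. Dividing through by 1470/361 gives the monic gcd m + 1.
Then lcm(f, g) = f·g / gcd(f, g); expanding and making the result monic gives the answer.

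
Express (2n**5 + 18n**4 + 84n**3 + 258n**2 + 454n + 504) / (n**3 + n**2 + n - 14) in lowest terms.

Repeated division with remainder:
  2n**5 + 18n**4 + 84n**3 + 258n**2 + 454n + 504 = (2n**2 + 16n + 66)(n**3 + n**2 + n - 14) + (204n**2 + 612n + 1428)
  n**3 + n**2 + n - 14 = ((1/204)n - 1/102)(204n**2 + 612n + 1428) + (0)
Last nonzero remainder: 204n**2 + 612n + 1428. Dividing through by 204 gives the monic gcd n**2 + 3n + 7.
Cancel n**2 + 3n + 7 from numerator and denominator to get the reduced form.

(2n**3 + 12n**2 + 34n + 72)/(n - 2)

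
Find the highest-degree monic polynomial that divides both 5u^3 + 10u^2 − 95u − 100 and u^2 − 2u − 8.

Euclidean algorithm in ℚ[u]:
  5u^3 + 10u^2 − 95u − 100 = (5u + 20)(u^2 − 2u − 8) + (−15u + 60)
  u^2 − 2u − 8 = (−(1/15)u − 2/15)(−15u + 60) + (0)
Last nonzero remainder: −15u + 60. Dividing through by −15 gives the monic gcd u − 4.

u − 4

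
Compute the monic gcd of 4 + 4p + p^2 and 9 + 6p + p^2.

Euclidean algorithm in ℚ[p]:
  p^2 + 4p + 4 = (p^2 + 6p + 9) + (-2p - 5)
  p^2 + 6p + 9 = (-(1/2)p - 7/4)(-2p - 5) + (1/4)
  -2p - 5 = (-8p - 20)(1/4) + (0)
The last nonzero remainder is the constant 1/4, so the polynomials are coprime and gcd = 1.

1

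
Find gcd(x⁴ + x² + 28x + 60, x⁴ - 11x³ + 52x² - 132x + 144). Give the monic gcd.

Euclidean algorithm in ℚ[x]:
  x⁴ + x² + 28x + 60 = (x⁴ - 11x³ + 52x² - 132x + 144) + (11x³ - 51x² + 160x - 84)
  x⁴ - 11x³ + 52x² - 132x + 144 = ((1/11)x - 70/121)(11x³ - 51x² + 160x - 84) + ((962/121)x² - (3848/121)x + 11544/121)
  11x³ - 51x² + 160x - 84 = ((1331/962)x - 847/962)((962/121)x² - (3848/121)x + 11544/121) + (0)
Last nonzero remainder: (962/121)x² - (3848/121)x + 11544/121. Dividing through by 962/121 gives the monic gcd x² - 4x + 12.

x² - 4x + 12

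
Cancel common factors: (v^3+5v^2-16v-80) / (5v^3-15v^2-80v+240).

By polynomial division,
  v^3+5v^2-16v-80 = (1/5)(5v^3-15v^2-80v+240) + (8v^2-128)
  5v^3-15v^2-80v+240 = ((5/8)v-15/8)(8v^2-128) + (0)
Last nonzero remainder: 8v^2-128. Dividing through by 8 gives the monic gcd v^2-16.
Cancel v^2-16 from numerator and denominator to get the reduced form.

(v+5)/(5v-15)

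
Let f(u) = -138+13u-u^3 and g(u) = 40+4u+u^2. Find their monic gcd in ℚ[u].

1

Euclidean algorithm in ℚ[u]:
  -u^3+13u-138 = (-u+4)(u^2+4u+40) + (37u-298)
  u^2+4u+40 = ((1/37)u+446/1369)(37u-298) + (187668/1369)
  37u-298 = ((50653/187668)u-203981/93834)(187668/1369) + (0)
The last nonzero remainder is the constant 187668/1369, so the polynomials are coprime and gcd = 1.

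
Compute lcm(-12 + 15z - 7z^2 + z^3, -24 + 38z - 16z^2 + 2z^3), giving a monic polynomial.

-36 + 93z - 93z^2 + 46z^3 - 11z^4 + z^5

Repeated division with remainder:
  z^3 - 7z^2 + 15z - 12 = (1/2)(2z^3 - 16z^2 + 38z - 24) + (z^2 - 4z)
  2z^3 - 16z^2 + 38z - 24 = (2z - 8)(z^2 - 4z) + (6z - 24)
  z^2 - 4z = ((1/6)z)(6z - 24) + (0)
Last nonzero remainder: 6z - 24. Dividing through by 6 gives the monic gcd z - 4.
Then lcm(f, g) = f·g / gcd(f, g); expanding and making the result monic gives the answer.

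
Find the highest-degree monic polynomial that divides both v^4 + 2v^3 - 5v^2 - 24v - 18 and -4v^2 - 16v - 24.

Apply the Euclidean algorithm:
  v^4 + 2v^3 - 5v^2 - 24v - 18 = (-(1/4)v^2 + (1/2)v + 3/4)(-4v^2 - 16v - 24) + (0)
Last nonzero remainder: -4v^2 - 16v - 24. Dividing through by -4 gives the monic gcd v^2 + 4v + 6.

v^2 + 4v + 6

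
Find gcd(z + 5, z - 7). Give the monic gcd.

1

Apply the Euclidean algorithm:
  z + 5 = (z - 7) + (12)
  z - 7 = ((1/12)z - 7/12)(12) + (0)
The last nonzero remainder is the constant 12, so the polynomials are coprime and gcd = 1.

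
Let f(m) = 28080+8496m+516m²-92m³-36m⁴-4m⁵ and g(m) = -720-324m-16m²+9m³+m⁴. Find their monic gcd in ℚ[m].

By polynomial division,
  -4m⁵-36m⁴-92m³+516m²+8496m+28080 = (-4m)(m⁴+9m³-16m²-324m-720) + (-156m³-780m²+5616m+28080)
  m⁴+9m³-16m²-324m-720 = (-(1/156)m-1/39)(-156m³-780m²+5616m+28080) + (0)
Last nonzero remainder: -156m³-780m²+5616m+28080. Dividing through by -156 gives the monic gcd m³+5m²-36m-180.

-180-36m+5m²+m³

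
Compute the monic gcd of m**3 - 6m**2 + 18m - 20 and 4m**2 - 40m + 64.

m - 2

Euclidean algorithm in ℚ[m]:
  m**3 - 6m**2 + 18m - 20 = ((1/4)m + 1)(4m**2 - 40m + 64) + (42m - 84)
  4m**2 - 40m + 64 = ((2/21)m - 16/21)(42m - 84) + (0)
Last nonzero remainder: 42m - 84. Dividing through by 42 gives the monic gcd m - 2.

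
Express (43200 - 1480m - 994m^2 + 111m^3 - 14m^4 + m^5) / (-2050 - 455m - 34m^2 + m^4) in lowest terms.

Euclidean algorithm in ℚ[m]:
  m^5 - 14m^4 + 111m^3 - 994m^2 - 1480m + 43200 = (m - 14)(m^4 - 34m^2 - 455m - 2050) + (145m^3 - 1015m^2 - 5800m + 14500)
  m^4 - 34m^2 - 455m - 2050 = ((1/145)m + 7/145)(145m^3 - 1015m^2 - 5800m + 14500) + (55m^2 - 275m - 2750)
  145m^3 - 1015m^2 - 5800m + 14500 = ((29/11)m - 58/11)(55m^2 - 275m - 2750) + (0)
Last nonzero remainder: 55m^2 - 275m - 2750. Dividing through by 55 gives the monic gcd m^2 - 5m - 50.
Cancel m^2 - 5m - 50 from numerator and denominator to get the reduced form.

(-864 + 116m - 9m^2 + m^3)/(41 + 5m + m^2)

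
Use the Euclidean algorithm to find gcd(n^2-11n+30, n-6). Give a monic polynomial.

n-6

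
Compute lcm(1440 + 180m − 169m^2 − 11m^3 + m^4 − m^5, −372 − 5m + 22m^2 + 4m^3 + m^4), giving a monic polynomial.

Euclidean algorithm in ℚ[m]:
  −m^5 + m^4 − 11m^3 − 169m^2 + 180m + 1440 = (−m + 5)(m^4 + 4m^3 + 22m^2 − 5m − 372) + (−9m^3 − 284m^2 − 167m + 3300)
  m^4 + 4m^3 + 22m^2 − 5m − 372 = (−(1/9)m + 248/81)(−9m^3 − 284m^2 − 167m + 3300) + ((70711/81)m^2 + (70711/81)m − 282844/27)
  −9m^3 − 284m^2 − 167m + 3300 = (−(729/70711)m − 22275/70711)((70711/81)m^2 + (70711/81)m − 282844/27) + (0)
Last nonzero remainder: (70711/81)m^2 + (70711/81)m − 282844/27. Dividing through by 70711/81 gives the monic gcd m^2 + m − 12.
Then lcm(f, g) = f·g / gcd(f, g); expanding and making the result monic gives the answer.

−44640 − 9900m + 3259m^2 + 668m^3 + 171m^4 + 39m^5 + 2m^6 + m^7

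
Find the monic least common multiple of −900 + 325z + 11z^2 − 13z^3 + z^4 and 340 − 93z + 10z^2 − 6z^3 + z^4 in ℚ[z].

By polynomial division,
  z^4 − 13z^3 + 11z^2 + 325z − 900 = (z^4 − 6z^3 + 10z^2 − 93z + 340) + (−7z^3 + z^2 + 418z − 1240)
  z^4 − 6z^3 + 10z^2 − 93z + 340 = (−(1/7)z + 41/49)(−7z^3 + z^2 + 418z − 1240) + ((3375/49)z^2 − (30375/49)z + 67500/49)
  −7z^3 + z^2 + 418z − 1240 = (−(343/3375)z − 3038/3375)((3375/49)z^2 − (30375/49)z + 67500/49) + (0)
Last nonzero remainder: (3375/49)z^2 − (30375/49)z + 67500/49. Dividing through by 3375/49 gives the monic gcd z^2 − 9z + 20.
Then lcm(f, g) = f·g / gcd(f, g); expanding and making the result monic gives the answer.

−15300 + 2825z + 262z^2 + 137z^3 − 11z^4 − 10z^5 + z^6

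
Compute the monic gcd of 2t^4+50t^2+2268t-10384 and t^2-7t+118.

t^2-7t+118

Repeated division with remainder:
  2t^4+50t^2+2268t-10384 = (2t^2+14t-88)(t^2-7t+118) + (0)
The last nonzero remainder t^2-7t+118 is already monic.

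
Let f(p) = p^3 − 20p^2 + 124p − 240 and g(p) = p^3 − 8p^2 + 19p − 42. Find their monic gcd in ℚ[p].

p − 6

Euclidean algorithm in ℚ[p]:
  p^3 − 20p^2 + 124p − 240 = (p^3 − 8p^2 + 19p − 42) + (−12p^2 + 105p − 198)
  p^3 − 8p^2 + 19p − 42 = (−(1/12)p − 1/16)(−12p^2 + 105p − 198) + ((145/16)p − 435/8)
  −12p^2 + 105p − 198 = (−(192/145)p + 528/145)((145/16)p − 435/8) + (0)
Last nonzero remainder: (145/16)p − 435/8. Dividing through by 145/16 gives the monic gcd p − 6.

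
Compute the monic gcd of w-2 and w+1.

By polynomial division,
  w-2 = (w+1) + (-3)
  w+1 = (-(1/3)w-1/3)(-3) + (0)
The last nonzero remainder is the constant -3, so the polynomials are coprime and gcd = 1.

1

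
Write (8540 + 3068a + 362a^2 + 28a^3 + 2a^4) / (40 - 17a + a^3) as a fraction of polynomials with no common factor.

(1708 + 272a + 18a^2 + 2a^3)/(8 - 5a + a^2)

Apply the Euclidean algorithm:
  2a^4 + 28a^3 + 362a^2 + 3068a + 8540 = (2a + 28)(a^3 - 17a + 40) + (396a^2 + 3464a + 7420)
  a^3 - 17a + 40 = ((1/396)a - 433/19602)(396a^2 + 3464a + 7420) + ((399694/9801)a + 1998470/9801)
  396a^2 + 3464a + 7420 = ((1940598/199847)a + 7272342/199847)((399694/9801)a + 1998470/9801) + (0)
Last nonzero remainder: (399694/9801)a + 1998470/9801. Dividing through by 399694/9801 gives the monic gcd a + 5.
Cancel a + 5 from numerator and denominator to get the reduced form.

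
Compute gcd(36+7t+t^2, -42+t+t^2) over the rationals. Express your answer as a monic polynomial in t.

Euclidean algorithm in ℚ[t]:
  t^2+7t+36 = (t^2+t-42) + (6t+78)
  t^2+t-42 = ((1/6)t-2)(6t+78) + (114)
  6t+78 = ((1/19)t+13/19)(114) + (0)
The last nonzero remainder is the constant 114, so the polynomials are coprime and gcd = 1.

1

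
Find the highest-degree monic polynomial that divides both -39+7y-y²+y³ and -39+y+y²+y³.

-3+y

Apply the Euclidean algorithm:
  y³-y²+7y-39 = (y³+y²+y-39) + (-2y²+6y)
  y³+y²+y-39 = (-(1/2)y-2)(-2y²+6y) + (13y-39)
  -2y²+6y = (-(2/13)y)(13y-39) + (0)
Last nonzero remainder: 13y-39. Dividing through by 13 gives the monic gcd y-3.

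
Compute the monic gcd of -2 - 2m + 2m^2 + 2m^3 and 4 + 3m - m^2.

1 + m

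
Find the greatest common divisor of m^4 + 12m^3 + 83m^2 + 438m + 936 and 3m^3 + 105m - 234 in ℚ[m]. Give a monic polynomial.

Repeated division with remainder:
  m^4 + 12m^3 + 83m^2 + 438m + 936 = ((1/3)m + 4)(3m^3 + 105m - 234) + (48m^2 + 96m + 1872)
  3m^3 + 105m - 234 = ((1/16)m - 1/8)(48m^2 + 96m + 1872) + (0)
Last nonzero remainder: 48m^2 + 96m + 1872. Dividing through by 48 gives the monic gcd m^2 + 2m + 39.

m^2 + 2m + 39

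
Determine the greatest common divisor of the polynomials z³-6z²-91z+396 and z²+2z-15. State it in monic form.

1

Repeated division with remainder:
  z³-6z²-91z+396 = (z-8)(z²+2z-15) + (-60z+276)
  z²+2z-15 = (-(1/60)z-11/100)(-60z+276) + (384/25)
  -60z+276 = (-(125/32)z+575/32)(384/25) + (0)
The last nonzero remainder is the constant 384/25, so the polynomials are coprime and gcd = 1.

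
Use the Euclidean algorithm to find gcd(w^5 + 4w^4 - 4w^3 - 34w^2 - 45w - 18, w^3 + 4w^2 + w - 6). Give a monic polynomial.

w^2 + 5w + 6

By polynomial division,
  w^5 + 4w^4 - 4w^3 - 34w^2 - 45w - 18 = (w^2 - 5)(w^3 + 4w^2 + w - 6) + (-8w^2 - 40w - 48)
  w^3 + 4w^2 + w - 6 = (-(1/8)w + 1/8)(-8w^2 - 40w - 48) + (0)
Last nonzero remainder: -8w^2 - 40w - 48. Dividing through by -8 gives the monic gcd w^2 + 5w + 6.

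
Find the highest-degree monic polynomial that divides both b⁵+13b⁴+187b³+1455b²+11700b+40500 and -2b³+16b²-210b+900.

b²-3b+90

Repeated division with remainder:
  b⁵+13b⁴+187b³+1455b²+11700b+40500 = (-(1/2)b²-(21/2)b-125)(-2b³+16b²-210b+900) + (1700b²-5100b+153000)
  -2b³+16b²-210b+900 = (-(1/850)b+1/170)(1700b²-5100b+153000) + (0)
Last nonzero remainder: 1700b²-5100b+153000. Dividing through by 1700 gives the monic gcd b²-3b+90.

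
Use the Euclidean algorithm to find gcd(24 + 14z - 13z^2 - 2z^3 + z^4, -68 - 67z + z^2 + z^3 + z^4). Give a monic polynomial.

-4 - 3z + z^2

By polynomial division,
  z^4 - 2z^3 - 13z^2 + 14z + 24 = (z^4 + z^3 + z^2 - 67z - 68) + (-3z^3 - 14z^2 + 81z + 92)
  z^4 + z^3 + z^2 - 67z - 68 = (-(1/3)z + 11/9)(-3z^3 - 14z^2 + 81z + 92) + ((406/9)z^2 - (406/3)z - 1624/9)
  -3z^3 - 14z^2 + 81z + 92 = (-(27/406)z - 207/406)((406/9)z^2 - (406/3)z - 1624/9) + (0)
Last nonzero remainder: (406/9)z^2 - (406/3)z - 1624/9. Dividing through by 406/9 gives the monic gcd z^2 - 3z - 4.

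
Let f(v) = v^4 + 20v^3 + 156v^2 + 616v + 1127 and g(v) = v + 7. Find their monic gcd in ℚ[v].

By polynomial division,
  v^4 + 20v^3 + 156v^2 + 616v + 1127 = (v^3 + 13v^2 + 65v + 161)(v + 7) + (0)
The last nonzero remainder v + 7 is already monic.

v + 7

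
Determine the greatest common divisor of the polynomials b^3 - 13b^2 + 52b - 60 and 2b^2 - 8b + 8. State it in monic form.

b - 2

Repeated division with remainder:
  b^3 - 13b^2 + 52b - 60 = ((1/2)b - 9/2)(2b^2 - 8b + 8) + (12b - 24)
  2b^2 - 8b + 8 = ((1/6)b - 1/3)(12b - 24) + (0)
Last nonzero remainder: 12b - 24. Dividing through by 12 gives the monic gcd b - 2.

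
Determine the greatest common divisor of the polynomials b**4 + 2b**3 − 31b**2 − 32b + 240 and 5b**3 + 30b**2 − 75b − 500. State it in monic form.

b**2 + b − 20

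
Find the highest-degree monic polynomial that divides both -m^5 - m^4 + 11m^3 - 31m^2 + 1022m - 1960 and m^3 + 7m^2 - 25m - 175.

By polynomial division,
  -m^5 - m^4 + 11m^3 - 31m^2 + 1022m - 1960 = (-m^2 + 6m - 56)(m^3 + 7m^2 - 25m - 175) + (336m^2 + 672m - 11760)
  m^3 + 7m^2 - 25m - 175 = ((1/336)m + 5/336)(336m^2 + 672m - 11760) + (0)
Last nonzero remainder: 336m^2 + 672m - 11760. Dividing through by 336 gives the monic gcd m^2 + 2m - 35.

m^2 + 2m - 35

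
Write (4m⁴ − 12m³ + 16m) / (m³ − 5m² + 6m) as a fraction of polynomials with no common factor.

(4m² − 4m − 8)/(m − 3)

Apply the Euclidean algorithm:
  4m⁴ − 12m³ + 16m = (4m + 8)(m³ − 5m² + 6m) + (16m² − 32m)
  m³ − 5m² + 6m = ((1/16)m − 3/16)(16m² − 32m) + (0)
Last nonzero remainder: 16m² − 32m. Dividing through by 16 gives the monic gcd m² − 2m.
Cancel m² − 2m from numerator and denominator to get the reduced form.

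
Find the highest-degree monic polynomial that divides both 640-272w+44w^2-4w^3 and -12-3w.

1

Euclidean algorithm in ℚ[w]:
  -4w^3+44w^2-272w+640 = ((4/3)w^2-20w+512/3)(-3w-12) + (2688)
  -3w-12 = (-(1/896)w-1/224)(2688) + (0)
The last nonzero remainder is the constant 2688, so the polynomials are coprime and gcd = 1.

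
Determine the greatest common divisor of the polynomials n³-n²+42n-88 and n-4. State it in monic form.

1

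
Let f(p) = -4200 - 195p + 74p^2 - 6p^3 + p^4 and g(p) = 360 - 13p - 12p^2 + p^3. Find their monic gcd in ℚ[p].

Apply the Euclidean algorithm:
  p^4 - 6p^3 + 74p^2 - 195p - 4200 = (p + 6)(p^3 - 12p^2 - 13p + 360) + (159p^2 - 477p - 6360)
  p^3 - 12p^2 - 13p + 360 = ((1/159)p - 3/53)(159p^2 - 477p - 6360) + (0)
Last nonzero remainder: 159p^2 - 477p - 6360. Dividing through by 159 gives the monic gcd p^2 - 3p - 40.

-40 - 3p + p^2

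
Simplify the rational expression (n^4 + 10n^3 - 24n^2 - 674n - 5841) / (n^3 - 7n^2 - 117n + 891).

Repeated division with remainder:
  n^4 + 10n^3 - 24n^2 - 674n - 5841 = (n + 17)(n^3 - 7n^2 - 117n + 891) + (212n^2 + 424n - 20988)
  n^3 - 7n^2 - 117n + 891 = ((1/212)n - 9/212)(212n^2 + 424n - 20988) + (0)
Last nonzero remainder: 212n^2 + 424n - 20988. Dividing through by 212 gives the monic gcd n^2 + 2n - 99.
Cancel n^2 + 2n - 99 from numerator and denominator to get the reduced form.

(n^2 + 8n + 59)/(n - 9)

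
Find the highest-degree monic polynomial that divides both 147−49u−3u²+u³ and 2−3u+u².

Apply the Euclidean algorithm:
  u³−3u²−49u+147 = (u)(u²−3u+2) + (−51u+147)
  u²−3u+2 = (−(1/51)u+2/867)(−51u+147) + (480/289)
  −51u+147 = (−(4913/160)u+14161/160)(480/289) + (0)
The last nonzero remainder is the constant 480/289, so the polynomials are coprime and gcd = 1.

1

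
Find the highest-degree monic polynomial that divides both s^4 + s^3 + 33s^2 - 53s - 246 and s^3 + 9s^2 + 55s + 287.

s^2 + 2s + 41

Euclidean algorithm in ℚ[s]:
  s^4 + s^3 + 33s^2 - 53s - 246 = (s - 8)(s^3 + 9s^2 + 55s + 287) + (50s^2 + 100s + 2050)
  s^3 + 9s^2 + 55s + 287 = ((1/50)s + 7/50)(50s^2 + 100s + 2050) + (0)
Last nonzero remainder: 50s^2 + 100s + 2050. Dividing through by 50 gives the monic gcd s^2 + 2s + 41.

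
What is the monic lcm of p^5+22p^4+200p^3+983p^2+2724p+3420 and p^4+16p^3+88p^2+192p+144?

p^7+26p^6+292p^5+1871p^4+7456p^3+18248p^2+24576p+13680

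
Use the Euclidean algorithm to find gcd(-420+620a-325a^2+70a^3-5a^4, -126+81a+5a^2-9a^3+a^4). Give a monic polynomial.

Repeated division with remainder:
  -5a^4+70a^3-325a^2+620a-420 = (-5)(a^4-9a^3+5a^2+81a-126) + (25a^3-300a^2+1025a-1050)
  a^4-9a^3+5a^2+81a-126 = ((1/25)a+3/25)(25a^3-300a^2+1025a-1050) + (0)
Last nonzero remainder: 25a^3-300a^2+1025a-1050. Dividing through by 25 gives the monic gcd a^3-12a^2+41a-42.

-42+41a-12a^2+a^3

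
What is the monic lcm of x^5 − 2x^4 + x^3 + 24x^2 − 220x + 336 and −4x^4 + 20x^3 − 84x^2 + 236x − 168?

x^6 − 3x^5 + 3x^4 + 23x^3 − 244x^2 + 556x − 336

Apply the Euclidean algorithm:
  x^5 − 2x^4 + x^3 + 24x^2 − 220x + 336 = (−(1/4)x − 3/4)(−4x^4 + 20x^3 − 84x^2 + 236x − 168) + (−5x^3 + 20x^2 − 85x + 210)
  −4x^4 + 20x^3 − 84x^2 + 236x − 168 = ((4/5)x − 4/5)(−5x^3 + 20x^2 − 85x + 210) + (0)
Last nonzero remainder: −5x^3 + 20x^2 − 85x + 210. Dividing through by −5 gives the monic gcd x^3 − 4x^2 + 17x − 42.
Then lcm(f, g) = f·g / gcd(f, g); expanding and making the result monic gives the answer.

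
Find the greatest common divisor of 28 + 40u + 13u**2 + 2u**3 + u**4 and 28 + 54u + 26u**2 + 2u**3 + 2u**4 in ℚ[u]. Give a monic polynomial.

Apply the Euclidean algorithm:
  u**4 + 2u**3 + 13u**2 + 40u + 28 = (1/2)(2u**4 + 2u**3 + 26u**2 + 54u + 28) + (u**3 + 13u + 14)
  2u**4 + 2u**3 + 26u**2 + 54u + 28 = (2u + 2)(u**3 + 13u + 14) + (0)
The last nonzero remainder u**3 + 13u + 14 is already monic.

14 + 13u + u**3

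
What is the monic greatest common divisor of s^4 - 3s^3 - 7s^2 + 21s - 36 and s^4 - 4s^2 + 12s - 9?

s^3 + s^2 - 3s + 9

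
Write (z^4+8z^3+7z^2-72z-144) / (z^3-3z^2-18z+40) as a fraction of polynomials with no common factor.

(z^3+4z^2-9z-36)/(z^2-7z+10)

Euclidean algorithm in ℚ[z]:
  z^4+8z^3+7z^2-72z-144 = (z+11)(z^3-3z^2-18z+40) + (58z^2+86z-584)
  z^3-3z^2-18z+40 = ((1/58)z-65/841)(58z^2+86z-584) + (-(1080/841)z-4320/841)
  58z^2+86z-584 = (-(24389/540)z+61393/540)(-(1080/841)z-4320/841) + (0)
Last nonzero remainder: -(1080/841)z-4320/841. Dividing through by -1080/841 gives the monic gcd z+4.
Cancel z+4 from numerator and denominator to get the reduced form.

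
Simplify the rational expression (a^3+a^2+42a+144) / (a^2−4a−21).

Apply the Euclidean algorithm:
  a^3+a^2+42a+144 = (a+5)(a^2−4a−21) + (83a+249)
  a^2−4a−21 = ((1/83)a−7/83)(83a+249) + (0)
Last nonzero remainder: 83a+249. Dividing through by 83 gives the monic gcd a+3.
Cancel a+3 from numerator and denominator to get the reduced form.

(a^2−2a+48)/(a−7)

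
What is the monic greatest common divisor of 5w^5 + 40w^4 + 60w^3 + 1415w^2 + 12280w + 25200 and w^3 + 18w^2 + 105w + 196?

w^2 + 11w + 28

Euclidean algorithm in ℚ[w]:
  5w^5 + 40w^4 + 60w^3 + 1415w^2 + 12280w + 25200 = (5w^2 − 50w + 435)(w^3 + 18w^2 + 105w + 196) + (−2145w^2 − 23595w − 60060)
  w^3 + 18w^2 + 105w + 196 = (−(1/2145)w − 7/2145)(−2145w^2 − 23595w − 60060) + (0)
Last nonzero remainder: −2145w^2 − 23595w − 60060. Dividing through by −2145 gives the monic gcd w^2 + 11w + 28.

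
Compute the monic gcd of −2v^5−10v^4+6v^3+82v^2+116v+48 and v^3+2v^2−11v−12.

v^3+2v^2−11v−12

Repeated division with remainder:
  −2v^5−10v^4+6v^3+82v^2+116v+48 = (−2v^2−6v−4)(v^3+2v^2−11v−12) + (0)
The last nonzero remainder v^3+2v^2−11v−12 is already monic.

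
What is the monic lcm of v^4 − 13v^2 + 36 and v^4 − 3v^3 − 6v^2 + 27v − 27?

v^6 − 3v^5 − 10v^4 + 39v^3 − 3v^2 − 108v + 108

Apply the Euclidean algorithm:
  v^4 − 13v^2 + 36 = (v^4 − 3v^3 − 6v^2 + 27v − 27) + (3v^3 − 7v^2 − 27v + 63)
  v^4 − 3v^3 − 6v^2 + 27v − 27 = ((1/3)v − 2/9)(3v^3 − 7v^2 − 27v + 63) + ((13/9)v^2 − 13)
  3v^3 − 7v^2 − 27v + 63 = ((27/13)v − 63/13)((13/9)v^2 − 13) + (0)
Last nonzero remainder: (13/9)v^2 − 13. Dividing through by 13/9 gives the monic gcd v^2 − 9.
Then lcm(f, g) = f·g / gcd(f, g); expanding and making the result monic gives the answer.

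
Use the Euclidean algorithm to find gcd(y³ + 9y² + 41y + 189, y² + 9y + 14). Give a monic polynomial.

y + 7

Apply the Euclidean algorithm:
  y³ + 9y² + 41y + 189 = (y)(y² + 9y + 14) + (27y + 189)
  y² + 9y + 14 = ((1/27)y + 2/27)(27y + 189) + (0)
Last nonzero remainder: 27y + 189. Dividing through by 27 gives the monic gcd y + 7.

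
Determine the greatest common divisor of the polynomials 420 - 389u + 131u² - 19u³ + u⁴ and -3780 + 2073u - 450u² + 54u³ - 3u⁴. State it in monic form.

28 - 11u + u²

By polynomial division,
  u⁴ - 19u³ + 131u² - 389u + 420 = (-1/3)(-3u⁴ + 54u³ - 450u² + 2073u - 3780) + (-u³ - 19u² + 302u - 840)
  -3u⁴ + 54u³ - 450u² + 2073u - 3780 = (3u - 111)(-u³ - 19u² + 302u - 840) + (-3465u² + 38115u - 97020)
  -u³ - 19u² + 302u - 840 = ((1/3465)u + 2/231)(-3465u² + 38115u - 97020) + (0)
Last nonzero remainder: -3465u² + 38115u - 97020. Dividing through by -3465 gives the monic gcd u² - 11u + 28.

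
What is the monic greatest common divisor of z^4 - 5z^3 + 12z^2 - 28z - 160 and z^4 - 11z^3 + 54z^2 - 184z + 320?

Repeated division with remainder:
  z^4 - 5z^3 + 12z^2 - 28z - 160 = (z^4 - 11z^3 + 54z^2 - 184z + 320) + (6z^3 - 42z^2 + 156z - 480)
  z^4 - 11z^3 + 54z^2 - 184z + 320 = ((1/6)z - 2/3)(6z^3 - 42z^2 + 156z - 480) + (0)
Last nonzero remainder: 6z^3 - 42z^2 + 156z - 480. Dividing through by 6 gives the monic gcd z^3 - 7z^2 + 26z - 80.

z^3 - 7z^2 + 26z - 80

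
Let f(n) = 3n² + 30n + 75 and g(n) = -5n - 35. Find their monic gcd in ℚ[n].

Repeated division with remainder:
  3n² + 30n + 75 = (-(3/5)n - 9/5)(-5n - 35) + (12)
  -5n - 35 = (-(5/12)n - 35/12)(12) + (0)
The last nonzero remainder is the constant 12, so the polynomials are coprime and gcd = 1.

1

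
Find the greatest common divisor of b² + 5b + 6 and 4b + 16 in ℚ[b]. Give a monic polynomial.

Euclidean algorithm in ℚ[b]:
  b² + 5b + 6 = ((1/4)b + 1/4)(4b + 16) + (2)
  4b + 16 = (2b + 8)(2) + (0)
The last nonzero remainder is the constant 2, so the polynomials are coprime and gcd = 1.

1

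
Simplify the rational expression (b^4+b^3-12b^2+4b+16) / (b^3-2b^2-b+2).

(b^2+2b-8)/(b-1)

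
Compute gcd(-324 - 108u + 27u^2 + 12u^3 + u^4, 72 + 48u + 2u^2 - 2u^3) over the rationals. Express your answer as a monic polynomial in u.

Apply the Euclidean algorithm:
  u^4 + 12u^3 + 27u^2 - 108u - 324 = (-(1/2)u - 13/2)(-2u^3 + 2u^2 + 48u + 72) + (64u^2 + 240u + 144)
  -2u^3 + 2u^2 + 48u + 72 = (-(1/32)u + 19/128)(64u^2 + 240u + 144) + ((135/8)u + 405/8)
  64u^2 + 240u + 144 = ((512/135)u + 128/45)((135/8)u + 405/8) + (0)
Last nonzero remainder: (135/8)u + 405/8. Dividing through by 135/8 gives the monic gcd u + 3.

3 + u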